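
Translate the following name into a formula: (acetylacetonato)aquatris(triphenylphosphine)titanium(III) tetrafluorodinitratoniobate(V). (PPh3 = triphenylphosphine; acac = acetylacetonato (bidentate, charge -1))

[Ti(acac)(H2O)(PPh3)3][NbF4(NO3)2]2

Cation [Ti…]: ligand charges -1, Ti(III) ⇒ ion charge 2+.
Anion [Nb…]: ligand charges -6, Nb(V) ⇒ ion charge 1−.
One 2+ cation requires 2 of the 1− anion.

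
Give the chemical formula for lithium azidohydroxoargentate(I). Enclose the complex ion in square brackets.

Ligands: 1 hydroxo (OH, -1), 1 azido (N3, -1). Ligand charge sum = -2.
With Ag in oxidation state +1, the complex ion is [Ag...]^1−.
Charge balance with lithium (+1) requires 1 complex ion per 1 lithium.

Li[Ag(N3)(OH)]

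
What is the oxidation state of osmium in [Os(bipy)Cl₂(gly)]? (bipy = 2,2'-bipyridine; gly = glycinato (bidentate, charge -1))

No counter-ion: the bracketed complex is neutral.
Ligand charges: 2×Cl = -2; 1×bipy neutral; 1×gly = -1; sum -3.
Os + (-3) = 0 ⇒ Os is +3.

+3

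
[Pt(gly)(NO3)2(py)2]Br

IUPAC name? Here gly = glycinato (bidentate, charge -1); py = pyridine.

The 1 bromide counter-ion carries a total charge of -1, so each complex ion is 1+.
Ligand charges: 1×glycinato (-1 each), 2×nitrato (-1 each), 2×pyridine (neutral); total -3. So Pt + (-3) = 1+, giving Pt = +4.
Ligands are named alphabetically: glycinato before nitrato before pyridine.

(glycinato)dinitratobis(pyridine)platinum(IV) bromide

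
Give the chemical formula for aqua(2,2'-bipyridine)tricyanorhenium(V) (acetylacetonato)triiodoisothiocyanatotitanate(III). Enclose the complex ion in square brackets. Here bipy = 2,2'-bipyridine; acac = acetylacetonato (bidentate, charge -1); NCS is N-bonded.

[Re(bipy)(CN)3(H2O)][Ti(acac)I3(NCS)]

Cation [Re…]: ligand charges -3, Re(V) ⇒ ion charge 2+.
Anion [Ti…]: ligand charges -5, Ti(III) ⇒ ion charge 2−.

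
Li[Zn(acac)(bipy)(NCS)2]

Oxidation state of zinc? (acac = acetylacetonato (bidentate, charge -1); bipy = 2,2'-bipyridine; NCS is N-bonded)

1 lithium outside the brackets (+1 each) → the complex ion is 1−.
Ligand charges: 1×acac = -1; 1×bipy neutral; 2×NCS = -2; sum -3.
Zn + (-3) = 1− ⇒ Zn is +2.

+2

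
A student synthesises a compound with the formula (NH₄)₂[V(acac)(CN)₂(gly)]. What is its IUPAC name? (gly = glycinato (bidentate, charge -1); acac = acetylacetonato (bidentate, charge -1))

ammonium (acetylacetonato)dicyano(glycinato)vanadate(II)

The 2 ammonium counter-ions carry a total charge of +2, so each complex ion is 2−.
Ligand charges: 1×glycinato (-1 each), 2×cyano (-1 each), 1×acetylacetonato (-1 each); total -4. So V + (-4) = 2−, giving V = +2.
Ligands are named alphabetically: acetylacetonato before cyano before glycinato.
The complex ion is anionic, so vanadium takes the -ate form vanadate(II).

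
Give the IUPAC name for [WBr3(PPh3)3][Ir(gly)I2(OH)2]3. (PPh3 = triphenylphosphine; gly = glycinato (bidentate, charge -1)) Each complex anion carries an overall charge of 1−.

tribromotris(triphenylphosphine)tungsten(VI) (glycinato)dihydroxodiiodoiridate(IV)

The complex anion is given as 1−; its ligand charges sum to -5, so Ir = +4.
With 3 anions per cation, the cation must be 3×1 = 3+.
Cation: ligand charges sum to -3; for the ion to be 3+, W = +6.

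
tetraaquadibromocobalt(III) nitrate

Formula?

Ligands: 2 bromo (Br, -1), 4 aqua (H2O, neutral). Ligand charge sum = -2.
Charge balance with nitrate (-1) requires 1 complex ion per 1 nitrate.

[CoBr2(H2O)4]NO3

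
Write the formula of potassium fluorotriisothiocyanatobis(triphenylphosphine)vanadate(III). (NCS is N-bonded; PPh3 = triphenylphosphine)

K[VF(NCS)3(PPh3)2]

Ligands: 3 isothiocyanato (NCS, -1), 2 triphenylphosphine (PPh3, neutral), 1 fluoro (F, -1). Ligand charge sum = -4.
With V in oxidation state +3, the complex ion is [V...]^1−.
Charge balance with potassium (+1) requires 1 complex ion per 1 potassium.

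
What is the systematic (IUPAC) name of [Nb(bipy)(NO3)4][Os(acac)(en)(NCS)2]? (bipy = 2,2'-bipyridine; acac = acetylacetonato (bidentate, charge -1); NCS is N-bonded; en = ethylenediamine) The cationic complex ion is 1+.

Both ions are complex: the cation is named first with the plain metal name, the anion second with the -ate form; each ion's ligands are alphabetised independently.
The complex cation is given as 1+; its ligand charges sum to -4, so Nb = +5.
A 1:1 salt means the anion carries the equal and opposite charge, 1−.
Anion: ligand charges sum to -3; for the ion to be 1−, Os = +2.

(2,2'-bipyridine)tetranitratoniobium(V) (acetylacetonato)(ethylenediamine)diisothiocyanatoosmate(II)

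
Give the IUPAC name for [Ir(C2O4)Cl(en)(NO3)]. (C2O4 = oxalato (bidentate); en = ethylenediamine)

There is no counter-ion, so the complex is neutral overall.
Ligand charges: 1×oxalato (-2 each), 1×nitrato (-1 each), 1×ethylenediamine (neutral), 1×chloro (-1 each); total -4. So Ir + (-4) = 0, giving Ir = +4.
Ligands are named alphabetically: chloro before ethylenediamine before nitrato before oxalato.

chloro(ethylenediamine)nitratooxalatoiridium(IV)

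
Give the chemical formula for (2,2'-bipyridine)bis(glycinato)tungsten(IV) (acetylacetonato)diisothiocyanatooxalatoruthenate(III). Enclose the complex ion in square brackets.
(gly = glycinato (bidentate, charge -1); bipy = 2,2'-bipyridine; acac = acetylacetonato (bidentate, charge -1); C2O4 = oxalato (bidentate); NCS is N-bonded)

Cation [W…]: ligand charges -2, W(IV) ⇒ ion charge 2+.
Anion [Ru…]: ligand charges -5, Ru(III) ⇒ ion charge 2−.
One 2+ cation balances one 2− anion.

[W(bipy)(gly)2][Ru(acac)(C2O4)(NCS)2]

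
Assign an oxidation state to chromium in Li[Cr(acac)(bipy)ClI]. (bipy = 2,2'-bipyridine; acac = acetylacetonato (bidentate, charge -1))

+2

1 lithium outside the brackets (+1 each) → the complex ion is 1−.
Ligand charges: 1×Cl = -1; 1×bipy neutral; 1×acac = -1; 1×I = -1; sum -3.
Cr + (-3) = 1− ⇒ Cr is +2.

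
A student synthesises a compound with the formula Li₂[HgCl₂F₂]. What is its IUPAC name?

lithium dichlorodifluoromercurate(II)

The 2 lithium counter-ions carry a total charge of +2, so each complex ion is 2−.
Ligand charges: 2×chloro (-1 each), 2×fluoro (-1 each); total -4. So Hg + (-4) = 2−, giving Hg = +2.
Ligands are named alphabetically: chloro before fluoro.
The complex ion is anionic, so mercury takes the -ate form mercurate(II).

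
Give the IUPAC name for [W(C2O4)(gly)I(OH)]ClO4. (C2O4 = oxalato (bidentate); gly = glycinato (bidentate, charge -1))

The 1 perchlorate counter-ion carries a total charge of -1, so each complex ion is 1+.
Ligand charges: 1×iodo (-1 each), 1×hydroxo (-1 each), 1×oxalato (-2 each), 1×glycinato (-1 each); total -5. So W + (-5) = 1+, giving W = +6.
Ligands are named alphabetically: glycinato before hydroxo before iodo before oxalato.

(glycinato)hydroxoiodooxalatotungsten(VI) perchlorate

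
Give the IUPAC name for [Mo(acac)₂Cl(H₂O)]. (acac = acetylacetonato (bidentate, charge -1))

There is no counter-ion, so the complex is neutral overall.
Ligand charges: 1×aqua (neutral), 2×acetylacetonato (-1 each), 1×chloro (-1 each); total -3. So Mo + (-3) = 0, giving Mo = +3.
Ligands are named alphabetically: acetylacetonato before aqua before chloro.

bis(acetylacetonato)aquachloromolybdenum(III)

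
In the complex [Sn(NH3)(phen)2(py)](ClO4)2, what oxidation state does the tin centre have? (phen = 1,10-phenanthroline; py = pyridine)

2 perchlorate outside the brackets (-1 each) → the complex ion is 2+.
Ligand charges: 1×NH3 neutral; 2×phen neutral; 1×py neutral; sum 0.
Sn + (0) = 2+ ⇒ Sn is +2.

+2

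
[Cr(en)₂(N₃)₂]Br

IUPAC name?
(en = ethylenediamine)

The 1 bromide counter-ion carries a total charge of -1, so each complex ion is 1+.
Ligand charges: 2×ethylenediamine (neutral), 2×azido (-1 each); total -2. So Cr + (-2) = 1+, giving Cr = +3.
Ligands are named alphabetically: azido before ethylenediamine.

diazidobis(ethylenediamine)chromium(III) bromide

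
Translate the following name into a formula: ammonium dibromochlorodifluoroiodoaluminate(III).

(NH4)3[AlBr2ClF2I]

Ligands: 2 bromo (Br, -1), 1 iodo (I, -1), 1 chloro (Cl, -1), 2 fluoro (F, -1). Ligand charge sum = -6.
Charge balance with ammonium (+1) requires 1 complex ion per 3 ammonium.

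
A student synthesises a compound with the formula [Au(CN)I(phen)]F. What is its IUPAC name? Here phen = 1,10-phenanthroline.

cyanoiodo(1,10-phenanthroline)gold(III) fluoride

The 1 fluoride counter-ion carries a total charge of -1, so each complex ion is 1+.
Ligand charges: 1×1,10-phenanthroline (neutral), 1×cyano (-1 each), 1×iodo (-1 each); total -2. So Au + (-2) = 1+, giving Au = +3.
Ligands are named alphabetically: cyano before iodo before phenanthroline.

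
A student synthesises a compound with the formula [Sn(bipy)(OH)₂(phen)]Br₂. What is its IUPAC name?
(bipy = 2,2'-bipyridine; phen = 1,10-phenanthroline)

The 2 bromide counter-ions carry a total charge of -2, so each complex ion is 2+.
Ligand charges: 1×2,2'-bipyridine (neutral), 2×hydroxo (-1 each), 1×1,10-phenanthroline (neutral); total -2. So Sn + (-2) = 2+, giving Sn = +4.
Ligands are named alphabetically: bipyridine before hydroxo before phenanthroline.

(2,2'-bipyridine)dihydroxo(1,10-phenanthroline)tin(IV) bromide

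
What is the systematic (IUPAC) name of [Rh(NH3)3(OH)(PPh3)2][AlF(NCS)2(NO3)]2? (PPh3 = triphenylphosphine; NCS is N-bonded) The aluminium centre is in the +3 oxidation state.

Both ions are complex: the cation is named first with the plain metal name, the anion second with the -ate form; each ion's ligands are alphabetised independently.
Al is given as +3; the anion's ligand charges sum to -4, so the complex anion is 1−.
With 2 anions per cation, the cation must be 2×1 = 2+.
Cation: ligand charges sum to -1; for the ion to be 2+, Rh = +3.

triamminehydroxobis(triphenylphosphine)rhodium(III) fluorodiisothiocyanatonitratoaluminate(III)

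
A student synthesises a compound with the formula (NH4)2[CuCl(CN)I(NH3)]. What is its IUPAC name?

The 2 ammonium counter-ions carry a total charge of +2, so each complex ion is 2−.
Ligand charges: 1×cyano (-1 each), 1×iodo (-1 each), 1×chloro (-1 each), 1×ammine (neutral); total -3. So Cu + (-3) = 2−, giving Cu = +1.
The complex ion is anionic, so copper takes the -ate form cuprate(I).

ammonium amminechlorocyanoiodocuprate(I)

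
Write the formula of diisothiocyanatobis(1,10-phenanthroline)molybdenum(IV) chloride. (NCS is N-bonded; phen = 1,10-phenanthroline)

Ligands: 2 isothiocyanato (NCS, -1), 2 1,10-phenanthroline (phen, neutral). Ligand charge sum = -2.
With Mo in oxidation state +4, the complex ion is [Mo...]^2+.
Charge balance with chloride (-1) requires 1 complex ion per 2 chloride.

[Mo(NCS)2(phen)2]Cl2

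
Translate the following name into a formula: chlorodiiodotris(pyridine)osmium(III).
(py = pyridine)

Ligands: 1 chloro (Cl, -1), 2 iodo (I, -1), 3 pyridine (py, neutral). Ligand charge sum = -3.
With Os in oxidation state +3, the complex ion is [Os...].

[OsClI2(py)3]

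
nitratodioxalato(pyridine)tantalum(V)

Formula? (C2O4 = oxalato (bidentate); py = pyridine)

[Ta(C2O4)2(NO3)(py)]

Ligands: 2 oxalato (C2O4, -2), 1 nitrato (NO3, -1), 1 pyridine (py, neutral). Ligand charge sum = -5.
With Ta in oxidation state +5, the complex ion is [Ta...].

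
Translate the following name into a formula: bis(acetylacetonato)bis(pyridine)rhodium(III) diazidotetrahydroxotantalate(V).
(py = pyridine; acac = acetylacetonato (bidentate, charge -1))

Cation [Rh…]: ligand charges -2, Rh(III) ⇒ ion charge 1+.
Anion [Ta…]: ligand charges -6, Ta(V) ⇒ ion charge 1−.
One 1+ cation balances one 1− anion.

[Rh(acac)2(py)2][Ta(N3)2(OH)4]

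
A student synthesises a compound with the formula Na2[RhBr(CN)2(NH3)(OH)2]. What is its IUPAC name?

sodium amminebromodicyanodihydroxorhodate(III)

The 2 sodium counter-ions carry a total charge of +2, so each complex ion is 2−.
Ligand charges: 1×bromo (-1 each), 1×ammine (neutral), 2×cyano (-1 each), 2×hydroxo (-1 each); total -5. So Rh + (-5) = 2−, giving Rh = +3.
The complex ion is anionic, so rhodium takes the -ate form rhodate(III).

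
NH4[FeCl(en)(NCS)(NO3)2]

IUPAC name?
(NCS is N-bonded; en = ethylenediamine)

ammonium chloro(ethylenediamine)isothiocyanatodinitratoferrate(III)

The 1 ammonium counter-ion carries a total charge of +1, so each complex ion is 1−.
Ligand charges: 1×isothiocyanato (-1 each), 1×chloro (-1 each), 1×ethylenediamine (neutral), 2×nitrato (-1 each); total -4. So Fe + (-4) = 1−, giving Fe = +3.
Ligands are named alphabetically: chloro before ethylenediamine before isothiocyanato before nitrato.
The complex ion is anionic, so iron takes the -ate form ferrate(III).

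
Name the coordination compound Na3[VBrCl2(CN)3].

The 3 sodium counter-ions carry a total charge of +3, so each complex ion is 3−.
Ligand charges: 1×bromo (-1 each), 2×chloro (-1 each), 3×cyano (-1 each); total -6. So V + (-6) = 3−, giving V = +3.
Ligands are named alphabetically: bromo before chloro before cyano.
The complex ion is anionic, so vanadium takes the -ate form vanadate(III).

sodium bromodichlorotricyanovanadate(III)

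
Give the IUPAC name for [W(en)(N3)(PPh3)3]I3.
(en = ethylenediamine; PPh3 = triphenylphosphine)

azido(ethylenediamine)tris(triphenylphosphine)tungsten(IV) iodide

The 3 iodide counter-ions carry a total charge of -3, so each complex ion is 3+.
Ligand charges: 1×ethylenediamine (neutral), 3×triphenylphosphine (neutral), 1×azido (-1 each); total -1. So W + (-1) = 3+, giving W = +4.
Ligands are named alphabetically: azido before ethylenediamine before triphenylphosphine.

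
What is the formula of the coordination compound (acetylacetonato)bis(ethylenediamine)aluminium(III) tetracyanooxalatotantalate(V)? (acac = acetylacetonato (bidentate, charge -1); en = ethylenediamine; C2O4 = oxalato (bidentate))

[Al(acac)(en)2][Ta(C2O4)(CN)4]2

Cation [Al…]: ligand charges -1, Al(III) ⇒ ion charge 2+.
Anion [Ta…]: ligand charges -6, Ta(V) ⇒ ion charge 1−.
One 2+ cation requires 2 of the 1− anion.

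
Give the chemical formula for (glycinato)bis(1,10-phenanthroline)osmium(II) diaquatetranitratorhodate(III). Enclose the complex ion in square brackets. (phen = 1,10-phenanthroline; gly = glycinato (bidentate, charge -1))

Cation [Os…]: ligand charges -1, Os(II) ⇒ ion charge 1+.
Anion [Rh…]: ligand charges -4, Rh(III) ⇒ ion charge 1−.
One 1+ cation balances one 1− anion.

[Os(gly)(phen)2][Rh(H2O)2(NO3)4]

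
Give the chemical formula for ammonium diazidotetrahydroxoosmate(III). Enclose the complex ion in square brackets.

(NH4)3[Os(N3)2(OH)4]

Ligands: 4 hydroxo (OH, -1), 2 azido (N3, -1). Ligand charge sum = -6.
With Os in oxidation state +3, the complex ion is [Os...]^3−.
Charge balance with ammonium (+1) requires 1 complex ion per 3 ammonium.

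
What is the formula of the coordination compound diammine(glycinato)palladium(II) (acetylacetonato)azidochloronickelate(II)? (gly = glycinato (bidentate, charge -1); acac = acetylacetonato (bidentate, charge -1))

Cation [Pd…]: ligand charges -1, Pd(II) ⇒ ion charge 1+.
Anion [Ni…]: ligand charges -3, Ni(II) ⇒ ion charge 1−.
One 1+ cation balances one 1− anion.

[Pd(gly)(NH3)2][Ni(acac)Cl(N3)]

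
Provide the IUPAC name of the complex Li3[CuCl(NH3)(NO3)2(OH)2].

The 3 lithium counter-ions carry a total charge of +3, so each complex ion is 3−.
Ligand charges: 1×chloro (-1 each), 2×nitrato (-1 each), 2×hydroxo (-1 each), 1×ammine (neutral); total -5. So Cu + (-5) = 3−, giving Cu = +2.
Ligands are named alphabetically: ammine before chloro before hydroxo before nitrato.
The complex ion is anionic, so copper takes the -ate form cuprate(II).

lithium amminechlorodihydroxodinitratocuprate(II)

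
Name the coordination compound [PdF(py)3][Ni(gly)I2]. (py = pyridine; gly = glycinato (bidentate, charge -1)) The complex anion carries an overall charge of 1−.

The complex anion is given as 1−; its ligand charges sum to -3, so Ni = +2.
A 1:1 salt means the cation carries the equal and opposite charge, 1+.
Cation: ligand charges sum to -1; for the ion to be 1+, Pd = +2.

fluorotris(pyridine)palladium(II) (glycinato)diiodonickelate(II)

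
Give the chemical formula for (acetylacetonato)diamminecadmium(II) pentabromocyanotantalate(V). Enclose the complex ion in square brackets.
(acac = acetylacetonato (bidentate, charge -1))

Cation [Cd…]: ligand charges -1, Cd(II) ⇒ ion charge 1+.
Anion [Ta…]: ligand charges -6, Ta(V) ⇒ ion charge 1−.
One 1+ cation balances one 1− anion.

[Cd(acac)(NH3)2][TaBr5(CN)]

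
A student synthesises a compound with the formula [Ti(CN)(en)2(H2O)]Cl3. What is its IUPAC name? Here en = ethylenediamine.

aquacyanobis(ethylenediamine)titanium(IV) chloride

The 3 chloride counter-ions carry a total charge of -3, so each complex ion is 3+.
Ligand charges: 2×ethylenediamine (neutral), 1×aqua (neutral), 1×cyano (-1 each); total -1. So Ti + (-1) = 3+, giving Ti = +4.
Ligands are named alphabetically: aqua before cyano before ethylenediamine.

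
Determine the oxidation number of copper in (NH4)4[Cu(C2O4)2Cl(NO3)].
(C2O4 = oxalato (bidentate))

+2

4 ammonium outside the brackets (+1 each) → the complex ion is 4−.
Ligand charges: 1×Cl = -1; 1×NO3 = -1; 2×C2O4 = -4; sum -6.
Cu + (-6) = 4− ⇒ Cu is +2.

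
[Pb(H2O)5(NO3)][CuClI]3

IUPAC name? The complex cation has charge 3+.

The complex cation is given as 3+; its ligand charges sum to -1, so Pb = +4.
With 3 anions per cation, each anion must be 3/3 = 1−.
Anion: ligand charges sum to -2; for the ion to be 1−, Cu = +1.

pentaaquanitratolead(IV) chloroiodocuprate(I)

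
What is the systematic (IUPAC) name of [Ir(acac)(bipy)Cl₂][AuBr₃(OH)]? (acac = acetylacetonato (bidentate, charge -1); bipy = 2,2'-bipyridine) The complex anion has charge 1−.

The complex anion is given as 1−; its ligand charges sum to -4, so Au = +3.
A 1:1 salt means the cation carries the equal and opposite charge, 1+.
Cation: ligand charges sum to -3; for the ion to be 1+, Ir = +4.

(acetylacetonato)(2,2'-bipyridine)dichloroiridium(IV) tribromohydroxoaurate(III)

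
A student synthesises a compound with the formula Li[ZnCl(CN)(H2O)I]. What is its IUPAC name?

The 1 lithium counter-ion carries a total charge of +1, so each complex ion is 1−.
Ligand charges: 1×aqua (neutral), 1×iodo (-1 each), 1×cyano (-1 each), 1×chloro (-1 each); total -3. So Zn + (-3) = 1−, giving Zn = +2.
Ligands are named alphabetically: aqua before chloro before cyano before iodo.
The complex ion is anionic, so zinc takes the -ate form zincate(II).

lithium aquachlorocyanoiodozincate(II)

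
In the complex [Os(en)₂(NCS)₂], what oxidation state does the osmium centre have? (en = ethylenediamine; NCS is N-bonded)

No counter-ion: the bracketed complex is neutral.
Ligand charges: 2×en neutral; 2×NCS = -2; sum -2.
Os + (-2) = 0 ⇒ Os is +2.

+2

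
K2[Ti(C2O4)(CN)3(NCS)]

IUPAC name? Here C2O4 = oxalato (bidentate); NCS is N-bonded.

The 2 potassium counter-ions carry a total charge of +2, so each complex ion is 2−.
Ligand charges: 3×cyano (-1 each), 1×oxalato (-2 each), 1×isothiocyanato (-1 each); total -6. So Ti + (-6) = 2−, giving Ti = +4.
Ligands are named alphabetically: cyano before isothiocyanato before oxalato.
The complex ion is anionic, so titanium takes the -ate form titanate(IV).

potassium tricyanoisothiocyanatooxalatotitanate(IV)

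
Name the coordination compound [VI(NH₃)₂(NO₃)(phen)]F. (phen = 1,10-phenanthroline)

diammineiodonitrato(1,10-phenanthroline)vanadium(III) fluoride

The 1 fluoride counter-ion carries a total charge of -1, so each complex ion is 1+.
Ligand charges: 1×nitrato (-1 each), 2×ammine (neutral), 1×iodo (-1 each), 1×1,10-phenanthroline (neutral); total -2. So V + (-2) = 1+, giving V = +3.
Ligands are named alphabetically: ammine before iodo before nitrato before phenanthroline.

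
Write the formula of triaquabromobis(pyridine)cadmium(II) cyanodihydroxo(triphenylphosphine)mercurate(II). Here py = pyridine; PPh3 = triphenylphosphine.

Cation [Cd…]: ligand charges -1, Cd(II) ⇒ ion charge 1+.
Anion [Hg…]: ligand charges -3, Hg(II) ⇒ ion charge 1−.

[CdBr(H2O)3(py)2][Hg(CN)(OH)2(PPh3)]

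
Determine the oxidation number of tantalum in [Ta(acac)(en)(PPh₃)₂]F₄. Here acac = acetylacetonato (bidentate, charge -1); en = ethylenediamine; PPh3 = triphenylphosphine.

4 fluoride outside the brackets (-1 each) → the complex ion is 4+.
Ligand charges: 1×acac = -1; 1×en neutral; 2×PPh3 neutral; sum -1.
Ta + (-1) = 4+ ⇒ Ta is +5.

+5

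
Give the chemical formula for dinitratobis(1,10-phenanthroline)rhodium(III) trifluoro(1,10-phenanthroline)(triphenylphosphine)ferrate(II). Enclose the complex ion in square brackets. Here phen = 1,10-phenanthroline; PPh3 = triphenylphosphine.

[Rh(NO3)2(phen)2][FeF3(phen)(PPh3)]

Cation [Rh…]: ligand charges -2, Rh(III) ⇒ ion charge 1+.
Anion [Fe…]: ligand charges -3, Fe(II) ⇒ ion charge 1−.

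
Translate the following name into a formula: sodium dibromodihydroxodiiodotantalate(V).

Ligands: 2 bromo (Br, -1), 2 iodo (I, -1), 2 hydroxo (OH, -1). Ligand charge sum = -6.
Charge balance with sodium (+1) requires 1 complex ion per 1 sodium.

Na[TaBr2I2(OH)2]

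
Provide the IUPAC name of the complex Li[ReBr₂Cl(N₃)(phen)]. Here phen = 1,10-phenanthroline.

lithium azidodibromochloro(1,10-phenanthroline)rhenate(III)

The 1 lithium counter-ion carries a total charge of +1, so each complex ion is 1−.
Ligand charges: 2×bromo (-1 each), 1×azido (-1 each), 1×chloro (-1 each), 1×1,10-phenanthroline (neutral); total -4. So Re + (-4) = 1−, giving Re = +3.
Ligands are named alphabetically: azido before bromo before chloro before phenanthroline.
The complex ion is anionic, so rhenium takes the -ate form rhenate(III).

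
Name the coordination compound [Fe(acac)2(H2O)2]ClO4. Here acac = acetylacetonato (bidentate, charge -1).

bis(acetylacetonato)diaquairon(III) perchlorate

The 1 perchlorate counter-ion carries a total charge of -1, so each complex ion is 1+.
Ligand charges: 2×acetylacetonato (-1 each), 2×aqua (neutral); total -2. So Fe + (-2) = 1+, giving Fe = +3.
Ligands are named alphabetically: acetylacetonato before aqua.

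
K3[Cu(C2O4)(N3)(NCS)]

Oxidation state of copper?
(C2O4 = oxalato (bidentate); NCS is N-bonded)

+1

3 potassium outside the brackets (+1 each) → the complex ion is 3−.
Ligand charges: 1×C2O4 = -2; 1×N3 = -1; 1×NCS = -1; sum -4.
Cu + (-4) = 3− ⇒ Cu is +1.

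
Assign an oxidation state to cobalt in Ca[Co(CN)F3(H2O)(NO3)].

1 calcium outside the brackets (+2 each) → the complex ion is 2−.
Ligand charges: 1×H2O neutral; 3×F = -3; 1×NO3 = -1; 1×CN = -1; sum -5.
Co + (-5) = 2− ⇒ Co is +3.

+3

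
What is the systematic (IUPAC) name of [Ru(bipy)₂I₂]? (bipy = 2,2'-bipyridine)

bis(2,2'-bipyridine)diiodoruthenium(II)

There is no counter-ion, so the complex is neutral overall.
Ligand charges: 2×2,2'-bipyridine (neutral), 2×iodo (-1 each); total -2. So Ru + (-2) = 0, giving Ru = +2.
Ligands are named alphabetically: bipyridine before iodo.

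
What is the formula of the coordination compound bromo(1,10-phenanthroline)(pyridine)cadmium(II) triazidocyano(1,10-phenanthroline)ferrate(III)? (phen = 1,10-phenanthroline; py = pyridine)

Cation [Cd…]: ligand charges -1, Cd(II) ⇒ ion charge 1+.
Anion [Fe…]: ligand charges -4, Fe(III) ⇒ ion charge 1−.

[CdBr(phen)(py)][Fe(CN)(N3)3(phen)]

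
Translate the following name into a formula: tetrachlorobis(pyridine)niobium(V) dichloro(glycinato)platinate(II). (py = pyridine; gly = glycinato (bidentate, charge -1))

Cation [Nb…]: ligand charges -4, Nb(V) ⇒ ion charge 1+.
Anion [Pt…]: ligand charges -3, Pt(II) ⇒ ion charge 1−.
One 1+ cation balances one 1− anion.

[NbCl4(py)2][PtCl2(gly)]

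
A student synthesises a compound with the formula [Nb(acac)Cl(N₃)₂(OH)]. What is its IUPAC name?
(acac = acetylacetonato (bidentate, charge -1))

There is no counter-ion, so the complex is neutral overall.
Ligand charges: 2×azido (-1 each), 1×hydroxo (-1 each), 1×chloro (-1 each), 1×acetylacetonato (-1 each); total -5. So Nb + (-5) = 0, giving Nb = +5.
Ligands are named alphabetically: acetylacetonato before azido before chloro before hydroxo.

(acetylacetonato)diazidochlorohydroxoniobium(V)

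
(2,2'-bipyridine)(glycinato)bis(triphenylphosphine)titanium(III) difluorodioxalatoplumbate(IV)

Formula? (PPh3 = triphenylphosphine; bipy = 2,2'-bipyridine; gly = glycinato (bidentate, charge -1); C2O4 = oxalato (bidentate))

[Ti(bipy)(gly)(PPh3)2][Pb(C2O4)2F2]

Cation [Ti…]: ligand charges -1, Ti(III) ⇒ ion charge 2+.
Anion [Pb…]: ligand charges -6, Pb(IV) ⇒ ion charge 2−.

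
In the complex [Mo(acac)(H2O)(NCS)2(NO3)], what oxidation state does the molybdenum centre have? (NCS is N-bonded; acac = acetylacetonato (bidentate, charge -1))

+4

No counter-ion: the bracketed complex is neutral.
Ligand charges: 1×H2O neutral; 2×NCS = -2; 1×acac = -1; 1×NO3 = -1; sum -4.
Mo + (-4) = 0 ⇒ Mo is +4.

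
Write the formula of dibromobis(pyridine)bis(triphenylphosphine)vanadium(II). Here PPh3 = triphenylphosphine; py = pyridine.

Ligands: 2 bromo (Br, -1), 2 triphenylphosphine (PPh3, neutral), 2 pyridine (py, neutral). Ligand charge sum = -2.
With V in oxidation state +2, the complex ion is [V...].

[VBr2(PPh3)2(py)2]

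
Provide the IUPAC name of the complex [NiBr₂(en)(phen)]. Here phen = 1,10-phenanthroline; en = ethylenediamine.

There is no counter-ion, so the complex is neutral overall.
Ligand charges: 1×1,10-phenanthroline (neutral), 1×ethylenediamine (neutral), 2×bromo (-1 each); total -2. So Ni + (-2) = 0, giving Ni = +2.
Ligands are named alphabetically: bromo before ethylenediamine before phenanthroline.

dibromo(ethylenediamine)(1,10-phenanthroline)nickel(II)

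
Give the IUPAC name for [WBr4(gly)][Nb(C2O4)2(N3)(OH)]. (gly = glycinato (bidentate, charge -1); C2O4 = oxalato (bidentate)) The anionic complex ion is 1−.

tetrabromo(glycinato)tungsten(VI) azidohydroxodioxalatoniobate(V)

The complex anion is given as 1−; its ligand charges sum to -6, so Nb = +5.
A 1:1 salt means the cation carries the equal and opposite charge, 1+.
Cation: ligand charges sum to -5; for the ion to be 1+, W = +6.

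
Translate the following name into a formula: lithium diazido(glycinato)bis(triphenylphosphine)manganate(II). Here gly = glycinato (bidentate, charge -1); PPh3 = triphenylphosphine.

Li[Mn(gly)(N3)2(PPh3)2]

Ligands: 1 glycinato (gly, -1), 2 azido (N3, -1), 2 triphenylphosphine (PPh3, neutral). Ligand charge sum = -3.
With Mn in oxidation state +2, the complex ion is [Mn...]^1−.
Charge balance with lithium (+1) requires 1 complex ion per 1 lithium.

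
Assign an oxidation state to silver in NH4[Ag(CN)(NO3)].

1 ammonium outside the brackets (+1 each) → the complex ion is 1−.
Ligand charges: 1×CN = -1; 1×NO3 = -1; sum -2.
Ag + (-2) = 1− ⇒ Ag is +1.

+1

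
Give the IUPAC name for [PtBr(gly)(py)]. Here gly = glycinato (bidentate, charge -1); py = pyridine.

There is no counter-ion, so the complex is neutral overall.
Ligand charges: 1×bromo (-1 each), 1×glycinato (-1 each), 1×pyridine (neutral); total -2. So Pt + (-2) = 0, giving Pt = +2.
Ligands are named alphabetically: bromo before glycinato before pyridine.

bromo(glycinato)(pyridine)platinum(II)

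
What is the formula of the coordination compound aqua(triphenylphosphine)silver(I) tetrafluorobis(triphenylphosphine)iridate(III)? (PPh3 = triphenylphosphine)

[Ag(H2O)(PPh3)][IrF4(PPh3)2]

Cation [Ag…]: ligand charges 0, Ag(I) ⇒ ion charge 1+.
Anion [Ir…]: ligand charges -4, Ir(III) ⇒ ion charge 1−.
One 1+ cation balances one 1− anion.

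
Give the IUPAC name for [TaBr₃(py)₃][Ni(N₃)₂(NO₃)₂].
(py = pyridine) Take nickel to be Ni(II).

tribromotris(pyridine)tantalum(V) diazidodinitratonickelate(II)

Both ions are complex: the cation is named first with the plain metal name, the anion second with the -ate form; each ion's ligands are alphabetised independently.
Ni is given as +2; the anion's ligand charges sum to -4, so the complex anion is 2−.
A 1:1 salt means the cation carries the equal and opposite charge, 2+.
Cation: ligand charges sum to -3; for the ion to be 2+, Ta = +5.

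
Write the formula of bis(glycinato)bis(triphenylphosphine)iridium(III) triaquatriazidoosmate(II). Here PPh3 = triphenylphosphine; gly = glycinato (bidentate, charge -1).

[Ir(gly)2(PPh3)2][Os(H2O)3(N3)3]

Cation [Ir…]: ligand charges -2, Ir(III) ⇒ ion charge 1+.
Anion [Os…]: ligand charges -3, Os(II) ⇒ ion charge 1−.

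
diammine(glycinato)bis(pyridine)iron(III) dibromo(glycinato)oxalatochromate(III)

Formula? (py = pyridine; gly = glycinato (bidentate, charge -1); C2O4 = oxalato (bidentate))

[Fe(gly)(NH3)2(py)2][CrBr2(C2O4)(gly)]

Cation [Fe…]: ligand charges -1, Fe(III) ⇒ ion charge 2+.
Anion [Cr…]: ligand charges -5, Cr(III) ⇒ ion charge 2−.
One 2+ cation balances one 2− anion.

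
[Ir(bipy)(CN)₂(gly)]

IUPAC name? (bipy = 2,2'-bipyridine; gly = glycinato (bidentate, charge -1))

(2,2'-bipyridine)dicyano(glycinato)iridium(III)

There is no counter-ion, so the complex is neutral overall.
Ligand charges: 2×cyano (-1 each), 1×2,2'-bipyridine (neutral), 1×glycinato (-1 each); total -3. So Ir + (-3) = 0, giving Ir = +3.
Ligands are named alphabetically: bipyridine before cyano before glycinato.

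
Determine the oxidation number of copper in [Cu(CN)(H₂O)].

No counter-ion: the bracketed complex is neutral.
Ligand charges: 1×CN = -1; 1×H2O neutral; sum -1.
Cu + (-1) = 0 ⇒ Cu is +1.

+1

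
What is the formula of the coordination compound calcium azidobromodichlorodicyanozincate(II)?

Ca2[ZnBrCl2(CN)2(N3)]

Ligands: 2 chloro (Cl, -1), 1 azido (N3, -1), 2 cyano (CN, -1), 1 bromo (Br, -1). Ligand charge sum = -6.
With Zn in oxidation state +2, the complex ion is [Zn...]^4−.
Charge balance with calcium (+2) requires 1 complex ion per 2 calcium.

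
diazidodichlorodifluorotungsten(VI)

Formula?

[WCl2F2(N3)2]

Ligands: 2 azido (N3, -1), 2 chloro (Cl, -1), 2 fluoro (F, -1). Ligand charge sum = -6.
With W in oxidation state +6, the complex ion is [W...].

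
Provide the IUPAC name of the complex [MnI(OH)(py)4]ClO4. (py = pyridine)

The 1 perchlorate counter-ion carries a total charge of -1, so each complex ion is 1+.
Ligand charges: 1×hydroxo (-1 each), 1×iodo (-1 each), 4×pyridine (neutral); total -2. So Mn + (-2) = 1+, giving Mn = +3.
Ligands are named alphabetically: hydroxo before iodo before pyridine.

hydroxoiodotetrakis(pyridine)manganese(III) perchlorate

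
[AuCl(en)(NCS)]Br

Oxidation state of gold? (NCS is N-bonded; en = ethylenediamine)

+3

1 bromide outside the brackets (-1 each) → the complex ion is 1+.
Ligand charges: 1×NCS = -1; 1×Cl = -1; 1×en neutral; sum -2.
Au + (-2) = 1+ ⇒ Au is +3.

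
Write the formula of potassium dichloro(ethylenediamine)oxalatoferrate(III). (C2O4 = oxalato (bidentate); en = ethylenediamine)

K[Fe(C2O4)Cl2(en)]

Ligands: 1 oxalato (C2O4, -2), 2 chloro (Cl, -1), 1 ethylenediamine (en, neutral). Ligand charge sum = -4.
Charge balance with potassium (+1) requires 1 complex ion per 1 potassium.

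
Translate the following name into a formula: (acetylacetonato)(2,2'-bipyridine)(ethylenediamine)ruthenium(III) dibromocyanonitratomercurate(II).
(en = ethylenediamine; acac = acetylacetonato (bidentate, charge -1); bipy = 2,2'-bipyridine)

[Ru(acac)(bipy)(en)][HgBr2(CN)(NO3)]

Cation [Ru…]: ligand charges -1, Ru(III) ⇒ ion charge 2+.
Anion [Hg…]: ligand charges -4, Hg(II) ⇒ ion charge 2−.
One 2+ cation balances one 2− anion.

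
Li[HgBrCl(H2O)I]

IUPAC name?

lithium aquabromochloroiodomercurate(II)

The 1 lithium counter-ion carries a total charge of +1, so each complex ion is 1−.
Ligand charges: 1×aqua (neutral), 1×iodo (-1 each), 1×bromo (-1 each), 1×chloro (-1 each); total -3. So Hg + (-3) = 1−, giving Hg = +2.
Ligands are named alphabetically: aqua before bromo before chloro before iodo.
The complex ion is anionic, so mercury takes the -ate form mercurate(II).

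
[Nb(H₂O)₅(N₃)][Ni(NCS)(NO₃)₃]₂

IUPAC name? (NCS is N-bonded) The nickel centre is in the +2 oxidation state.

pentaaquaazidoniobium(V) isothiocyanatotrinitratonickelate(II)

Ni is given as +2; the anion's ligand charges sum to -4, so the complex anion is 2−.
With 2 anions per cation, the cation must be 2×2 = 4+.
Cation: ligand charges sum to -1; for the ion to be 4+, Nb = +5.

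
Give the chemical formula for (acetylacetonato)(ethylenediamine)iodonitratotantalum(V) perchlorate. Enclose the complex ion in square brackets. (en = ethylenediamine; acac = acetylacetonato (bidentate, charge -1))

Ligands: 1 iodo (I, -1), 1 nitrato (NO3, -1), 1 ethylenediamine (en, neutral), 1 acetylacetonato (acac, -1). Ligand charge sum = -3.
With Ta in oxidation state +5, the complex ion is [Ta...]^2+.
Charge balance with perchlorate (-1) requires 1 complex ion per 2 perchlorate.

[Ta(acac)(en)I(NO3)](ClO4)2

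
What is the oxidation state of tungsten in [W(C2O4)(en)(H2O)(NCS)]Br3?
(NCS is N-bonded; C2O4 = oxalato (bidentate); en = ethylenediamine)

3 bromide outside the brackets (-1 each) → the complex ion is 3+.
Ligand charges: 1×NCS = -1; 1×C2O4 = -2; 1×H2O neutral; 1×en neutral; sum -3.
W + (-3) = 3+ ⇒ W is +6.

+6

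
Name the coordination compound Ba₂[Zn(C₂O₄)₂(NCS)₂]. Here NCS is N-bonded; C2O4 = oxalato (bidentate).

The 2 barium counter-ions carry a total charge of +4, so each complex ion is 4−.
Ligand charges: 2×isothiocyanato (-1 each), 2×oxalato (-2 each); total -6. So Zn + (-6) = 4−, giving Zn = +2.
Ligands are named alphabetically: isothiocyanato before oxalato.
The complex ion is anionic, so zinc takes the -ate form zincate(II).

barium diisothiocyanatodioxalatozincate(II)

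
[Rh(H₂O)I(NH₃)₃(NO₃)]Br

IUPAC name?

The 1 bromide counter-ion carries a total charge of -1, so each complex ion is 1+.
Ligand charges: 1×iodo (-1 each), 1×aqua (neutral), 3×ammine (neutral), 1×nitrato (-1 each); total -2. So Rh + (-2) = 1+, giving Rh = +3.
Ligands are named alphabetically: ammine before aqua before iodo before nitrato.

triammineaquaiodonitratorhodium(III) bromide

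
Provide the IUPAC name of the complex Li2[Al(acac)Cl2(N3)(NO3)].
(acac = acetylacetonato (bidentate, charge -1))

lithium (acetylacetonato)azidodichloronitratoaluminate(III)

The 2 lithium counter-ions carry a total charge of +2, so each complex ion is 2−.
Ligand charges: 2×chloro (-1 each), 1×nitrato (-1 each), 1×acetylacetonato (-1 each), 1×azido (-1 each); total -5. So Al + (-5) = 2−, giving Al = +3.
Ligands are named alphabetically: acetylacetonato before azido before chloro before nitrato.
The complex ion is anionic, so aluminium takes the -ate form aluminate(III).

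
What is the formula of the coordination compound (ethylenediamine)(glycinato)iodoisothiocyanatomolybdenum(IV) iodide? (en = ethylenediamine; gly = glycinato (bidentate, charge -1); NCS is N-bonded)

[Mo(en)(gly)I(NCS)]I

Ligands: 1 ethylenediamine (en, neutral), 1 iodo (I, -1), 1 glycinato (gly, -1), 1 isothiocyanato (NCS, -1). Ligand charge sum = -3.
Charge balance with iodide (-1) requires 1 complex ion per 1 iodide.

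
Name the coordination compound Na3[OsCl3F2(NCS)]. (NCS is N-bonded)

The 3 sodium counter-ions carry a total charge of +3, so each complex ion is 3−.
Ligand charges: 1×isothiocyanato (-1 each), 2×fluoro (-1 each), 3×chloro (-1 each); total -6. So Os + (-6) = 3−, giving Os = +3.
Ligands are named alphabetically: chloro before fluoro before isothiocyanato.
The complex ion is anionic, so osmium takes the -ate form osmate(III).

sodium trichlorodifluoroisothiocyanatoosmate(III)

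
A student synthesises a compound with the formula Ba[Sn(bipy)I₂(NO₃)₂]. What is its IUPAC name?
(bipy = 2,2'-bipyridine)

The 1 barium counter-ion carries a total charge of +2, so each complex ion is 2−.
Ligand charges: 2×iodo (-1 each), 2×nitrato (-1 each), 1×2,2'-bipyridine (neutral); total -4. So Sn + (-4) = 2−, giving Sn = +2.
Ligands are named alphabetically: bipyridine before iodo before nitrato.
The complex ion is anionic, so tin takes the -ate form stannate(II).

barium (2,2'-bipyridine)diiododinitratostannate(II)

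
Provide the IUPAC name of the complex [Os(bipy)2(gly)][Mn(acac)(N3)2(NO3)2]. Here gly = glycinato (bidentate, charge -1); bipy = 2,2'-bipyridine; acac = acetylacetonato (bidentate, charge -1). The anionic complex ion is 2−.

Both ions are complex: the cation is named first with the plain metal name, the anion second with the -ate form; each ion's ligands are alphabetised independently.
The complex anion is given as 2−; its ligand charges sum to -5, so Mn = +3.
A 1:1 salt means the cation carries the equal and opposite charge, 2+.
Cation: ligand charges sum to -1; for the ion to be 2+, Os = +3.

bis(2,2'-bipyridine)(glycinato)osmium(III) (acetylacetonato)diazidodinitratomanganate(III)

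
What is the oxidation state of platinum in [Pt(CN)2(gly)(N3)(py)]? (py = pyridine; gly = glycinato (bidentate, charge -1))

No counter-ion: the bracketed complex is neutral.
Ligand charges: 1×py neutral; 1×gly = -1; 2×CN = -2; 1×N3 = -1; sum -4.
Pt + (-4) = 0 ⇒ Pt is +4.

+4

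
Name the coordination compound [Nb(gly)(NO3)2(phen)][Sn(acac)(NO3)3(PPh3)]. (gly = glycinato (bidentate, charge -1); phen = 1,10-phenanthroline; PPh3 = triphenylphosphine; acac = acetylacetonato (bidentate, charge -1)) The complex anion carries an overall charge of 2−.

(glycinato)dinitrato(1,10-phenanthroline)niobium(V) (acetylacetonato)trinitrato(triphenylphosphine)stannate(II)

Both ions are complex: the cation is named first with the plain metal name, the anion second with the -ate form; each ion's ligands are alphabetised independently.
The complex anion is given as 2−; its ligand charges sum to -4, so Sn = +2.
A 1:1 salt means the cation carries the equal and opposite charge, 2+.
Cation: ligand charges sum to -3; for the ion to be 2+, Nb = +5.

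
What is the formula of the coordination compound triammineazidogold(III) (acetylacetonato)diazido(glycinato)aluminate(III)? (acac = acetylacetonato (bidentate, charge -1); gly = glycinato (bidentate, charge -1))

Cation [Au…]: ligand charges -1, Au(III) ⇒ ion charge 2+.
Anion [Al…]: ligand charges -4, Al(III) ⇒ ion charge 1−.
One 2+ cation requires 2 of the 1− anion.

[Au(N3)(NH3)3][Al(acac)(gly)(N3)2]2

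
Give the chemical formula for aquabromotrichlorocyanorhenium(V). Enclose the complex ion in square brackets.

[ReBrCl3(CN)(H2O)]

Ligands: 1 bromo (Br, -1), 3 chloro (Cl, -1), 1 aqua (H2O, neutral), 1 cyano (CN, -1). Ligand charge sum = -5.
With Re in oxidation state +5, the complex ion is [Re...].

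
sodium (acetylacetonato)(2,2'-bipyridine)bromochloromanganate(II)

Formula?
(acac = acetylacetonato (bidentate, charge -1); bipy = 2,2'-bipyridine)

Na[Mn(acac)(bipy)BrCl]

Ligands: 1 chloro (Cl, -1), 1 bromo (Br, -1), 1 acetylacetonato (acac, -1), 1 2,2'-bipyridine (bipy, neutral). Ligand charge sum = -3.
With Mn in oxidation state +2, the complex ion is [Mn...]^1−.
Charge balance with sodium (+1) requires 1 complex ion per 1 sodium.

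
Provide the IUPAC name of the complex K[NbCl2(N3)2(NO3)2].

potassium diazidodichlorodinitratoniobate(V)

The 1 potassium counter-ion carries a total charge of +1, so each complex ion is 1−.
Ligand charges: 2×nitrato (-1 each), 2×chloro (-1 each), 2×azido (-1 each); total -6. So Nb + (-6) = 1−, giving Nb = +5.
The complex ion is anionic, so niobium takes the -ate form niobate(V).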